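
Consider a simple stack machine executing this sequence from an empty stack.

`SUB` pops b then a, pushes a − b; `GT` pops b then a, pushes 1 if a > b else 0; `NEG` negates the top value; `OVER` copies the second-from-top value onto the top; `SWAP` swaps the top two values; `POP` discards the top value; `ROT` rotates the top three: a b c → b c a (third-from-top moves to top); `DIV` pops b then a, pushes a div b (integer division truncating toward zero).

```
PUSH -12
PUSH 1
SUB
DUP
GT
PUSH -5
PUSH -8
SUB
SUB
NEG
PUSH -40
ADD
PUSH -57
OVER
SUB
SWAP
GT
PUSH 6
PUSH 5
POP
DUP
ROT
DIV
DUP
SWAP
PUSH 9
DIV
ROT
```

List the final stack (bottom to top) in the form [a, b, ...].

PUSH -12  [-12]
PUSH 1    [-12, 1]
SUB       [-13]
DUP       [-13, -13]
GT        [0]
PUSH -5   [0, -5]
PUSH -8   [0, -5, -8]
SUB       [0, 3]
SUB       [-3]
NEG       [3]
PUSH -40  [3, -40]
ADD       [-37]
PUSH -57  [-37, -57]
OVER      [-37, -57, -37]
SUB       [-37, -20]
SWAP      [-20, -37]
GT        [1]
PUSH 6    [1, 6]
PUSH 5    [1, 6, 5]
POP       [1, 6]
DUP       [1, 6, 6]
ROT       [6, 6, 1]
DIV       [6, 6]
DUP       [6, 6, 6]
SWAP      [6, 6, 6]
PUSH 9    [6, 6, 6, 9]
DIV       [6, 6, 0]
ROT       [6, 0, 6]

[6, 0, 6]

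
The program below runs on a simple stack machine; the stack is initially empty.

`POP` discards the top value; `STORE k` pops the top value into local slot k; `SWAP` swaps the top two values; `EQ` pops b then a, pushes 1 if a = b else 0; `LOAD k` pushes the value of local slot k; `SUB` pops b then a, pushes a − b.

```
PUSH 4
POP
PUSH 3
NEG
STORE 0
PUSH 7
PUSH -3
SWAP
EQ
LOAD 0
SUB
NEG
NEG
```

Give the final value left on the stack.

PUSH 4  → 4
POP     → (empty)
PUSH 3  → 3
NEG     → -3
STORE 0 → (empty)
PUSH 7  → 7
PUSH -3 → 7 -3
SWAP    → -3 7
EQ      → 0
LOAD 0  → 0 -3
SUB     → 3
NEG     → -3
NEG     → 3

3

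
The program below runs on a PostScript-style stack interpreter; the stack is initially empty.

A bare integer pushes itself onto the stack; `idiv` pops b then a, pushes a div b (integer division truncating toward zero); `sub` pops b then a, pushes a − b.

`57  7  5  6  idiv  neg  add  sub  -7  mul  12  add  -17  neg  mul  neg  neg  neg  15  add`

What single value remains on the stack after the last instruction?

57   -> 57
7    -> 57 7
5    -> 57 7 5
6    -> 57 7 5 6
idiv -> 57 7 0
neg  -> 57 7 0
add  -> 57 7
sub  -> 50
-7   -> 50 -7
mul  -> -350
12   -> -350 12
add  -> -338
-17  -> -338 -17
neg  -> -338 17
mul  -> -5746
neg  -> 5746
neg  -> -5746
neg  -> 5746
15   -> 5746 15
add  -> 5761

5761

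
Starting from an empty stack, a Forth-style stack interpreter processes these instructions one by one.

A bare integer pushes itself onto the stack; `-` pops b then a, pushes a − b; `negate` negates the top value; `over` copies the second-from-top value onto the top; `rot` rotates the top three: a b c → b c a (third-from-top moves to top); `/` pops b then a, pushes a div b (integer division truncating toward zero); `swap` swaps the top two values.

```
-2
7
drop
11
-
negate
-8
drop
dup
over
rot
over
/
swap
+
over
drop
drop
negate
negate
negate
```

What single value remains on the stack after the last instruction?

-13

-2     : -2
7      : -2 7
drop   : -2
11     : -2 11
-      : -13
negate : 13
-8     : 13 -8
drop   : 13
dup    : 13 13
over   : 13 13 13
rot    : 13 13 13
over   : 13 13 13 13
/      : 13 13 1
swap   : 13 1 13
+      : 13 14
over   : 13 14 13
drop   : 13 14
drop   : 13
negate : -13
negate : 13
negate : -13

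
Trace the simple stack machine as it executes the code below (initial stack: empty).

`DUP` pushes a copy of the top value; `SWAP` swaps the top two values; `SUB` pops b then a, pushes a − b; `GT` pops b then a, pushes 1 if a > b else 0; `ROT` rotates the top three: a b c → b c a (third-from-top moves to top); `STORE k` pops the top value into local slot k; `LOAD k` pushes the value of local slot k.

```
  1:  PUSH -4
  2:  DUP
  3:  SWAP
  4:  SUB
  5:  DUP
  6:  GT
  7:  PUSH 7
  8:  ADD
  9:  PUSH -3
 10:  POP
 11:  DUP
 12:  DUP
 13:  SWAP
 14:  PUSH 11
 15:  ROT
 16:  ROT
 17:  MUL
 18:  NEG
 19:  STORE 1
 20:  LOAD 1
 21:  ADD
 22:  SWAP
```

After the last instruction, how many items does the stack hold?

2

PUSH -4  -4
DUP      -4 -4
SWAP     -4 -4
SUB      0
DUP      0 0
GT       0
PUSH 7   0 7
ADD      7
PUSH -3  7 -3
POP      7
DUP      7 7
DUP      7 7 7
SWAP     7 7 7
PUSH 11  7 7 7 11
ROT      7 7 11 7
ROT      7 11 7 7
MUL      7 11 49
NEG      7 11 -49
STORE 1  7 11
LOAD 1   7 11 -49
ADD      7 -38
SWAP     -38 7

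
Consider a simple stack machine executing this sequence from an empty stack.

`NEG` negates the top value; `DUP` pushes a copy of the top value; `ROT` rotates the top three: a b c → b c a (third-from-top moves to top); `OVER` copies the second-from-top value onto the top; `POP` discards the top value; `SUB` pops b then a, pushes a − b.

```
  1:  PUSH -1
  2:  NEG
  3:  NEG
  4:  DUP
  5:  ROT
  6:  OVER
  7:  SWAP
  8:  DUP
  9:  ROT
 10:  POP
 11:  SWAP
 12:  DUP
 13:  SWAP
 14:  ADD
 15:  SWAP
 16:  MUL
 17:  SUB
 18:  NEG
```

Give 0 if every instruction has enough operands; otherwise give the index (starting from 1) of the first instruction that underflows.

5

PUSH -1  [-1]
NEG      [1]
NEG      [-1]
DUP      [-1, -1]
ROT  — needs 3 operands, stack has 2 → underflow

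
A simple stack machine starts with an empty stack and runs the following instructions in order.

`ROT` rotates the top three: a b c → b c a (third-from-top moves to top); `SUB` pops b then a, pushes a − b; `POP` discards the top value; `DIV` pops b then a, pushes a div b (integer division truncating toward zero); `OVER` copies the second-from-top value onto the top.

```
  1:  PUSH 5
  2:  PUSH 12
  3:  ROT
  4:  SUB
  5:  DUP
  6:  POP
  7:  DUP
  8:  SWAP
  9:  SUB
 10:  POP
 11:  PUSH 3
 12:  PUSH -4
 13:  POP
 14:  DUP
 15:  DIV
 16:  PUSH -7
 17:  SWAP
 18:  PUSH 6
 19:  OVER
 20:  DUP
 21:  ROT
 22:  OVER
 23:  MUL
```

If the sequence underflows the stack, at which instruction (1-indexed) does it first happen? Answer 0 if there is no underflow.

3

PUSH 5  -> [5]
PUSH 12 -> [5, 12]
ROT  — needs 3 operands, stack has 2 → underflow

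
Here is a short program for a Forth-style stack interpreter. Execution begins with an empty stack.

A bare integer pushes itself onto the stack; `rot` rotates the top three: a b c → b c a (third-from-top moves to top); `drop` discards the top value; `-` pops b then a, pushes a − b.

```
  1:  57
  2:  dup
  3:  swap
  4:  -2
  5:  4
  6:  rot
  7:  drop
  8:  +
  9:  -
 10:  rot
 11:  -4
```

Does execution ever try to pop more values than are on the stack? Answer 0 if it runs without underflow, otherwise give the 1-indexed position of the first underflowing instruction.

10

57    57
dup   57 57
swap  57 57
-2    57 57 -2
4     57 57 -2 4
rot   57 -2 4 57
drop  57 -2 4
+     57 2
-     55
rot  — needs 3 operands, stack has 1 → underflow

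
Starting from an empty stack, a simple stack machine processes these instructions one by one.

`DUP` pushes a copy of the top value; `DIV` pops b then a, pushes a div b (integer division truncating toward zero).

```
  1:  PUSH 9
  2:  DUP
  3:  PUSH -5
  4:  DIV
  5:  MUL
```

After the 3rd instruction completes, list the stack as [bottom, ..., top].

PUSH 9  → [9]
DUP     → [9, 9]
PUSH -5 → [9, 9, -5]

[9, 9, -5]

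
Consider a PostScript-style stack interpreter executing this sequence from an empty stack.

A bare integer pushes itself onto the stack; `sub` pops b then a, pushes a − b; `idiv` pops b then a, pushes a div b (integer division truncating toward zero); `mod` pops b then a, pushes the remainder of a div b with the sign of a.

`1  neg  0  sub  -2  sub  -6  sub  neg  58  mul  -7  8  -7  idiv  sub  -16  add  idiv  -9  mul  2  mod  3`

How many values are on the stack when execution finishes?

1    → 1
neg  → -1
0    → -1 0
sub  → -1
-2   → -1 -2
sub  → 1
-6   → 1 -6
sub  → 7
neg  → -7
58   → -7 58
mul  → -406
-7   → -406 -7
8    → -406 -7 8
-7   → -406 -7 8 -7
idiv → -406 -7 -1
sub  → -406 -6
-16  → -406 -6 -16
add  → -406 -22
idiv → 18
-9   → 18 -9
mul  → -162
2    → -162 2
mod  → 0
3    → 0 3

2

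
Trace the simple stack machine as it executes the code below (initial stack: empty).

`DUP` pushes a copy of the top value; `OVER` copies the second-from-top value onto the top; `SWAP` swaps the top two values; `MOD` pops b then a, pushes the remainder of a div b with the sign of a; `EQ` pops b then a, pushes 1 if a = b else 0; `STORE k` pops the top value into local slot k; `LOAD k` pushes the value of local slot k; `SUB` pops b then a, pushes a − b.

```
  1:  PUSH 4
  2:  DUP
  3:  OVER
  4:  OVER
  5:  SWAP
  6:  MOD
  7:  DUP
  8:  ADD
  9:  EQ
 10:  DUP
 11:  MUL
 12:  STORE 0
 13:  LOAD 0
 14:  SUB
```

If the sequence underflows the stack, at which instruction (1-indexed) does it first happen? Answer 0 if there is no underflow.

PUSH 4  → [4]
DUP     → [4, 4]
OVER    → [4, 4, 4]
OVER    → [4, 4, 4, 4]
SWAP    → [4, 4, 4, 4]
MOD     → [4, 4, 0]
DUP     → [4, 4, 0, 0]
ADD     → [4, 4, 0]
EQ      → [4, 0]
DUP     → [4, 0, 0]
MUL     → [4, 0]
STORE 0 → [4]
LOAD 0  → [4, 0]
SUB     → [4]

0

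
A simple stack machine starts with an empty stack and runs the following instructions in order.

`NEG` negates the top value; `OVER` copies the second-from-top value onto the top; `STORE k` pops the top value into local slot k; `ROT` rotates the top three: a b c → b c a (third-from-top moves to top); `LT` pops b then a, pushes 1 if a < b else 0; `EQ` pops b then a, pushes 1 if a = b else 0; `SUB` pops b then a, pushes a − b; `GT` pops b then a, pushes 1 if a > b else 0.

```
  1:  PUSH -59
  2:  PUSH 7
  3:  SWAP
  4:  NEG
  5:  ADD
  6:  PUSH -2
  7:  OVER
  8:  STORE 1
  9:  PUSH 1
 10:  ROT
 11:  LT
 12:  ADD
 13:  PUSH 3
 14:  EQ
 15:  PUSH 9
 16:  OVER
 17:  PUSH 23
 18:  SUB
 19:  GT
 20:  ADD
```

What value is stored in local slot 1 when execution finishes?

66

PUSH -59  [-59]
PUSH 7    [-59, 7]
SWAP      [7, -59]
NEG       [7, 59]
ADD       [66]
PUSH -2   [66, -2]
OVER      [66, -2, 66]
STORE 1   [66, -2]
PUSH 1    [66, -2, 1]
ROT       [-2, 1, 66]
LT        [-2, 1]
ADD       [-1]
PUSH 3    [-1, 3]
EQ        [0]
PUSH 9    [0, 9]
OVER      [0, 9, 0]
PUSH 23   [0, 9, 0, 23]
SUB       [0, 9, -23]
GT        [0, 1]
ADD       [1]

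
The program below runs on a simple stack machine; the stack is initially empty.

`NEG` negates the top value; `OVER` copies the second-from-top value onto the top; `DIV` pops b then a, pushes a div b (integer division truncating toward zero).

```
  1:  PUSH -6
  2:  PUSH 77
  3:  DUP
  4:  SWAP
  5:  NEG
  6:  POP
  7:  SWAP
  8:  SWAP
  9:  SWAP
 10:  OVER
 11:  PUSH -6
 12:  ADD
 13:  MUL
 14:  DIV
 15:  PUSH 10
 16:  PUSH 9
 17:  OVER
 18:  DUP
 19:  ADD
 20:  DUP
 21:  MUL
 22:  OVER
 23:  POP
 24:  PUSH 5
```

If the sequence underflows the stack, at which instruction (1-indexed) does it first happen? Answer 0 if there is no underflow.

0

PUSH -6  [-6]
PUSH 77  [-6, 77]
DUP      [-6, 77, 77]
SWAP     [-6, 77, 77]
NEG      [-6, 77, -77]
POP      [-6, 77]
SWAP     [77, -6]
SWAP     [-6, 77]
SWAP     [77, -6]
OVER     [77, -6, 77]
PUSH -6  [77, -6, 77, -6]
ADD      [77, -6, 71]
MUL      [77, -426]
DIV      [0]
PUSH 10  [0, 10]
PUSH 9   [0, 10, 9]
OVER     [0, 10, 9, 10]
DUP      [0, 10, 9, 10, 10]
ADD      [0, 10, 9, 20]
DUP      [0, 10, 9, 20, 20]
MUL      [0, 10, 9, 400]
OVER     [0, 10, 9, 400, 9]
POP      [0, 10, 9, 400]
PUSH 5   [0, 10, 9, 400, 5]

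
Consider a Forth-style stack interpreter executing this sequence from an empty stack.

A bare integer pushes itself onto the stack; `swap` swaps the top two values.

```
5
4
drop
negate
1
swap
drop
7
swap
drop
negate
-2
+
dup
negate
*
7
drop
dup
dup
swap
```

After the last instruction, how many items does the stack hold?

3

5      → [5]
4      → [5, 4]
drop   → [5]
negate → [-5]
1      → [-5, 1]
swap   → [1, -5]
drop   → [1]
7      → [1, 7]
swap   → [7, 1]
drop   → [7]
negate → [-7]
-2     → [-7, -2]
+      → [-9]
dup    → [-9, -9]
negate → [-9, 9]
*      → [-81]
7      → [-81, 7]
drop   → [-81]
dup    → [-81, -81]
dup    → [-81, -81, -81]
swap   → [-81, -81, -81]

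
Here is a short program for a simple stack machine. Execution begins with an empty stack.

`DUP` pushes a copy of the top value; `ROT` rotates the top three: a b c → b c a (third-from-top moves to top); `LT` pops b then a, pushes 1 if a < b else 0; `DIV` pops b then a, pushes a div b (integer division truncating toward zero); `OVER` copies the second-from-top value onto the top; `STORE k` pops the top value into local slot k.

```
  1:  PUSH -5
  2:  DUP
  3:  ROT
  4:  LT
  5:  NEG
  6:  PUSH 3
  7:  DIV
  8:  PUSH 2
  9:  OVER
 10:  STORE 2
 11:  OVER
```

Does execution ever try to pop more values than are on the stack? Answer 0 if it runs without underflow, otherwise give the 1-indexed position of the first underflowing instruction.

PUSH -5  [-5]
DUP      [-5, -5]
ROT  — needs 3 operands, stack has 2 → underflow

3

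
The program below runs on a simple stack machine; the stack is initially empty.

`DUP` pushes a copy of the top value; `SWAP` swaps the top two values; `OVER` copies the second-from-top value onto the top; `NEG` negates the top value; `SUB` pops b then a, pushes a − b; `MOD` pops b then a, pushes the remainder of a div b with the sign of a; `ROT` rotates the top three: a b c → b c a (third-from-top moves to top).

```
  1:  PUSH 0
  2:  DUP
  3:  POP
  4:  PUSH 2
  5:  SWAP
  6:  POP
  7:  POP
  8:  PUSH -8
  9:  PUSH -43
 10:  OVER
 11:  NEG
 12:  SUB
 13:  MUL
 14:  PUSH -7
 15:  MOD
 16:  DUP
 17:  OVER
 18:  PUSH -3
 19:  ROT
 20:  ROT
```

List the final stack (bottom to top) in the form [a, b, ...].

[2, -3, 2, 2]

PUSH 0   → 0
DUP      → 0 0
POP      → 0
PUSH 2   → 0 2
SWAP     → 2 0
POP      → 2
POP      → (empty)
PUSH -8  → -8
PUSH -43 → -8 -43
OVER     → -8 -43 -8
NEG      → -8 -43 8
SUB      → -8 -51
MUL      → 408
PUSH -7  → 408 -7
MOD      → 2
DUP      → 2 2
OVER     → 2 2 2
PUSH -3  → 2 2 2 -3
ROT      → 2 2 -3 2
ROT      → 2 -3 2 2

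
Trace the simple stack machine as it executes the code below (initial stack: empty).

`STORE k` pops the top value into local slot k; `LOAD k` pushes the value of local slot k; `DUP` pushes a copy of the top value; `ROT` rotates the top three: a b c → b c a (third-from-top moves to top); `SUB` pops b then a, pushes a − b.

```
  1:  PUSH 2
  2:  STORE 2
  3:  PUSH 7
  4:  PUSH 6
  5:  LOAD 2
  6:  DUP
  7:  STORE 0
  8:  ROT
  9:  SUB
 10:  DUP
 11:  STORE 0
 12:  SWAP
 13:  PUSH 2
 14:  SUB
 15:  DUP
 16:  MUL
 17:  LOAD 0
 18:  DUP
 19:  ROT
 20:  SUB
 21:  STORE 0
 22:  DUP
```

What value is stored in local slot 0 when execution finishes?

PUSH 2  → [2]
STORE 2 → []
PUSH 7  → [7]
PUSH 6  → [7, 6]
LOAD 2  → [7, 6, 2]
DUP     → [7, 6, 2, 2]
STORE 0 → [7, 6, 2]
ROT     → [6, 2, 7]
SUB     → [6, -5]
DUP     → [6, -5, -5]
STORE 0 → [6, -5]
SWAP    → [-5, 6]
PUSH 2  → [-5, 6, 2]
SUB     → [-5, 4]
DUP     → [-5, 4, 4]
MUL     → [-5, 16]
LOAD 0  → [-5, 16, -5]
DUP     → [-5, 16, -5, -5]
ROT     → [-5, -5, -5, 16]
SUB     → [-5, -5, -21]
STORE 0 → [-5, -5]
DUP     → [-5, -5, -5]

-21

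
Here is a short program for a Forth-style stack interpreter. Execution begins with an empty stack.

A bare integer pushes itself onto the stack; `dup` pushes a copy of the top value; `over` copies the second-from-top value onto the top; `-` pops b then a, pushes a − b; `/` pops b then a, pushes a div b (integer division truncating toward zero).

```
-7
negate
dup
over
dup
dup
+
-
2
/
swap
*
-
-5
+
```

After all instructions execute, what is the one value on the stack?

23

-7     : [-7]
negate : [7]
dup    : [7, 7]
over   : [7, 7, 7]
dup    : [7, 7, 7, 7]
dup    : [7, 7, 7, 7, 7]
+      : [7, 7, 7, 14]
-      : [7, 7, -7]
2      : [7, 7, -7, 2]
/      : [7, 7, -3]
swap   : [7, -3, 7]
*      : [7, -21]
-      : [28]
-5     : [28, -5]
+      : [23]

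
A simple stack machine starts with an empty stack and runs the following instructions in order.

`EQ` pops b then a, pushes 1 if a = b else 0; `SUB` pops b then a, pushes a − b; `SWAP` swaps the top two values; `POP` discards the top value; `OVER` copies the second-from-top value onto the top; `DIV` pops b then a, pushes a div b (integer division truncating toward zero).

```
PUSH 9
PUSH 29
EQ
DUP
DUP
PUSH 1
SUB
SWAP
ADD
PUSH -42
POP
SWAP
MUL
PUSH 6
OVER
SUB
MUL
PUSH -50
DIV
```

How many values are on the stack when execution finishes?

1

PUSH 9    [9]
PUSH 29   [9, 29]
EQ        [0]
DUP       [0, 0]
DUP       [0, 0, 0]
PUSH 1    [0, 0, 0, 1]
SUB       [0, 0, -1]
SWAP      [0, -1, 0]
ADD       [0, -1]
PUSH -42  [0, -1, -42]
POP       [0, -1]
SWAP      [-1, 0]
MUL       [0]
PUSH 6    [0, 6]
OVER      [0, 6, 0]
SUB       [0, 6]
MUL       [0]
PUSH -50  [0, -50]
DIV       [0]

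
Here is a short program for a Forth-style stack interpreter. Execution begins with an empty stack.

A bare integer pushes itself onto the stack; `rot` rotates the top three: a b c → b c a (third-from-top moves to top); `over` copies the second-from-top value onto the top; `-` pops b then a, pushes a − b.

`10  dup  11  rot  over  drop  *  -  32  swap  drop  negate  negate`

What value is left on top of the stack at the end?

10     → [10]
dup    → [10, 10]
11     → [10, 10, 11]
rot    → [10, 11, 10]
over   → [10, 11, 10, 11]
drop   → [10, 11, 10]
*      → [10, 110]
-      → [-100]
32     → [-100, 32]
swap   → [32, -100]
drop   → [32]
negate → [-32]
negate → [32]

32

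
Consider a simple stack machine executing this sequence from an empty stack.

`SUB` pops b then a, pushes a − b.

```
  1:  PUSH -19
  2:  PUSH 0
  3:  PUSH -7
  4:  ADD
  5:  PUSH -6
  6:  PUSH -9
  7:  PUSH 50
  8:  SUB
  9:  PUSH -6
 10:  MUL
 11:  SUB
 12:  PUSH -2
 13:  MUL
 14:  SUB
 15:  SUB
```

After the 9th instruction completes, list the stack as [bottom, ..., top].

PUSH -19 → [-19]
PUSH 0   → [-19, 0]
PUSH -7  → [-19, 0, -7]
ADD      → [-19, -7]
PUSH -6  → [-19, -7, -6]
PUSH -9  → [-19, -7, -6, -9]
PUSH 50  → [-19, -7, -6, -9, 50]
SUB      → [-19, -7, -6, -59]
PUSH -6  → [-19, -7, -6, -59, -6]

[-19, -7, -6, -59, -6]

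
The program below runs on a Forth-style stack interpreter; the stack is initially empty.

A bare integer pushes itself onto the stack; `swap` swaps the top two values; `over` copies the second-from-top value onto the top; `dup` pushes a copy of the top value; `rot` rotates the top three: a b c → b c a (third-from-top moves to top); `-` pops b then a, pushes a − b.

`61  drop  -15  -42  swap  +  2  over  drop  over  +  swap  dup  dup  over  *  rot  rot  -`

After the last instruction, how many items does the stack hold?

61   → [61]
drop → []
-15  → [-15]
-42  → [-15, -42]
swap → [-42, -15]
+    → [-57]
2    → [-57, 2]
over → [-57, 2, -57]
drop → [-57, 2]
over → [-57, 2, -57]
+    → [-57, -55]
swap → [-55, -57]
dup  → [-55, -57, -57]
dup  → [-55, -57, -57, -57]
over → [-55, -57, -57, -57, -57]
*    → [-55, -57, -57, 3249]
rot  → [-55, -57, 3249, -57]
rot  → [-55, 3249, -57, -57]
-    → [-55, 3249, 0]

3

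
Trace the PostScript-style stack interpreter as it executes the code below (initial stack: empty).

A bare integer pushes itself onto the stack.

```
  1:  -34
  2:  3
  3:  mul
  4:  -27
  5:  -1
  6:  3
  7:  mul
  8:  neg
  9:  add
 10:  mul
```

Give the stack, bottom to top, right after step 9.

-34 → [-34]
3   → [-34, 3]
mul → [-102]
-27 → [-102, -27]
-1  → [-102, -27, -1]
3   → [-102, -27, -1, 3]
mul → [-102, -27, -3]
neg → [-102, -27, 3]
add → [-102, -24]

[-102, -24]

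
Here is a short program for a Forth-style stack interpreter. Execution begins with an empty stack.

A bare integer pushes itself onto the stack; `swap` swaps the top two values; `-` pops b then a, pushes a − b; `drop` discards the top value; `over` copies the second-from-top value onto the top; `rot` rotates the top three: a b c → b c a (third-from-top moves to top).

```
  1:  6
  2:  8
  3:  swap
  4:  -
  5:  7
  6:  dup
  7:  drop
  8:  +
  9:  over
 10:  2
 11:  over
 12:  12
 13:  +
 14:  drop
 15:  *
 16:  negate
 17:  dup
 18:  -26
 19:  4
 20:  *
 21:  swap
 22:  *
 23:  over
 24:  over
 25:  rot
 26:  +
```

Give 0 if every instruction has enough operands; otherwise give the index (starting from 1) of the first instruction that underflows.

9

6    : [6]
8    : [6, 8]
swap : [8, 6]
-    : [2]
7    : [2, 7]
dup  : [2, 7, 7]
drop : [2, 7]
+    : [9]
over  — needs 2 operands, stack has 1 → underflow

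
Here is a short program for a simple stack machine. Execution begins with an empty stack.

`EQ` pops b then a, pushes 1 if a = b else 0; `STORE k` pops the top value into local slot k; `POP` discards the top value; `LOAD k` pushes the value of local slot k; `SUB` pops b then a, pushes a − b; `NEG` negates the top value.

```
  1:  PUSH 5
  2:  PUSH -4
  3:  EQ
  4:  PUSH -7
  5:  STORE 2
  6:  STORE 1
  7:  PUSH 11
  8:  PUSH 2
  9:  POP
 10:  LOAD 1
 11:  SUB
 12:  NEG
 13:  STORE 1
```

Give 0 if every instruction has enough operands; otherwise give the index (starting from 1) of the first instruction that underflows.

0

PUSH 5  → [5]
PUSH -4 → [5, -4]
EQ      → [0]
PUSH -7 → [0, -7]
STORE 2 → [0]
STORE 1 → []
PUSH 11 → [11]
PUSH 2  → [11, 2]
POP     → [11]
LOAD 1  → [11, 0]
SUB     → [11]
NEG     → [-11]
STORE 1 → []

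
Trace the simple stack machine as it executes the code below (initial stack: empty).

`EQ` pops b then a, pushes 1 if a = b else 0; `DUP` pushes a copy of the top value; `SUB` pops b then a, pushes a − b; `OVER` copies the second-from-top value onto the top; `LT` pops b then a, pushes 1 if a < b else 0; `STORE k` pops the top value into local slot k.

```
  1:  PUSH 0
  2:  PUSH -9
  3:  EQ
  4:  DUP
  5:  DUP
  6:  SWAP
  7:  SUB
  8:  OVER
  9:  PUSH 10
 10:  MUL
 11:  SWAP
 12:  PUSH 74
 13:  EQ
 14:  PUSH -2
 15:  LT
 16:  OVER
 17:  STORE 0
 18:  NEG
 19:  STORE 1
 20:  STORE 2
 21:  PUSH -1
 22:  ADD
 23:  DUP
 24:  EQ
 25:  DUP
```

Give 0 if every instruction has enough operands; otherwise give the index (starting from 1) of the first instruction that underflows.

PUSH 0  : 0
PUSH -9 : 0 -9
EQ      : 0
DUP     : 0 0
DUP     : 0 0 0
SWAP    : 0 0 0
SUB     : 0 0
OVER    : 0 0 0
PUSH 10 : 0 0 0 10
MUL     : 0 0 0
SWAP    : 0 0 0
PUSH 74 : 0 0 0 74
EQ      : 0 0 0
PUSH -2 : 0 0 0 -2
LT      : 0 0 0
OVER    : 0 0 0 0
STORE 0 : 0 0 0
NEG     : 0 0 0
STORE 1 : 0 0
STORE 2 : 0
PUSH -1 : 0 -1
ADD     : -1
DUP     : -1 -1
EQ      : 1
DUP     : 1 1

0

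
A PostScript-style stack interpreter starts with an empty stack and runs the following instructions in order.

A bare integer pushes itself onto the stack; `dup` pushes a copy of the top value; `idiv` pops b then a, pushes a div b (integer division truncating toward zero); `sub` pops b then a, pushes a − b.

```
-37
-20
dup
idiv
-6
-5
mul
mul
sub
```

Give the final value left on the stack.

-37  : [-37]
-20  : [-37, -20]
dup  : [-37, -20, -20]
idiv : [-37, 1]
-6   : [-37, 1, -6]
-5   : [-37, 1, -6, -5]
mul  : [-37, 1, 30]
mul  : [-37, 30]
sub  : [-67]

-67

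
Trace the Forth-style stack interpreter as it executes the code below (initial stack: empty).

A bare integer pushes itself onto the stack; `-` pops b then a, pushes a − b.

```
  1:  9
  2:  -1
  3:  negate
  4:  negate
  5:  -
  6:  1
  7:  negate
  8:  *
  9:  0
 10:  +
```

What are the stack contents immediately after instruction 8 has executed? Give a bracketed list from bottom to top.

9      : 9
-1     : 9 -1
negate : 9 1
negate : 9 -1
-      : 10
1      : 10 1
negate : 10 -1
*      : -10

[-10]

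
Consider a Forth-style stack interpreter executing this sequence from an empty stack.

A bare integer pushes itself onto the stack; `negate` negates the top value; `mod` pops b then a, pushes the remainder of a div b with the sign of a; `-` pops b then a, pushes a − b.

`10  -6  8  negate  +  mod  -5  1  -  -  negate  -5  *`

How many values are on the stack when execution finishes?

10     : [10]
-6     : [10, -6]
8      : [10, -6, 8]
negate : [10, -6, -8]
+      : [10, -14]
mod    : [10]
-5     : [10, -5]
1      : [10, -5, 1]
-      : [10, -6]
-      : [16]
negate : [-16]
-5     : [-16, -5]
*      : [80]

1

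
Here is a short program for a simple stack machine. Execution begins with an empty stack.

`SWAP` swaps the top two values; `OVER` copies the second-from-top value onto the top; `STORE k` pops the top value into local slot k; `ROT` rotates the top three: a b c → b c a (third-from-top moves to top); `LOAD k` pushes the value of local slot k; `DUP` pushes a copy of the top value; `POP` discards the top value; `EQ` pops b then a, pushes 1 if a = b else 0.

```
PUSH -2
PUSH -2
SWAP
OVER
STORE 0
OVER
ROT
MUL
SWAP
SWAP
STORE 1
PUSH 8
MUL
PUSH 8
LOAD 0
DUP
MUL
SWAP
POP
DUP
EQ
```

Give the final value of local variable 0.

PUSH -2 -> [-2]
PUSH -2 -> [-2, -2]
SWAP    -> [-2, -2]
OVER    -> [-2, -2, -2]
STORE 0 -> [-2, -2]
OVER    -> [-2, -2, -2]
ROT     -> [-2, -2, -2]
MUL     -> [-2, 4]
SWAP    -> [4, -2]
SWAP    -> [-2, 4]
STORE 1 -> [-2]
PUSH 8  -> [-2, 8]
MUL     -> [-16]
PUSH 8  -> [-16, 8]
LOAD 0  -> [-16, 8, -2]
DUP     -> [-16, 8, -2, -2]
MUL     -> [-16, 8, 4]
SWAP    -> [-16, 4, 8]
POP     -> [-16, 4]
DUP     -> [-16, 4, 4]
EQ      -> [-16, 1]

-2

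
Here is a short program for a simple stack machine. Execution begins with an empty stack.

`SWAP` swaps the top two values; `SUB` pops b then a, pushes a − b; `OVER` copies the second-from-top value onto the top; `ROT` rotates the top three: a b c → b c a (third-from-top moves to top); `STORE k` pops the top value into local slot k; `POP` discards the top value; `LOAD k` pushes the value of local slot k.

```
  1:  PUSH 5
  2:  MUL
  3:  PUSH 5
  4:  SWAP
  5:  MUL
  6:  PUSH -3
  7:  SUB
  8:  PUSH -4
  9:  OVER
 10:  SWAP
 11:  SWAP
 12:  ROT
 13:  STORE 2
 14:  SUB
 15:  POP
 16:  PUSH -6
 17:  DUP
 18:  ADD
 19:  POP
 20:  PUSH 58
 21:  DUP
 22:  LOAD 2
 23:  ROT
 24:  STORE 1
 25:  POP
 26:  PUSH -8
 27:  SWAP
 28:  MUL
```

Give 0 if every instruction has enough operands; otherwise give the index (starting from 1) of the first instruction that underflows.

2

PUSH 5 : [5]
MUL  — needs 2 operands, stack has 1 → underflow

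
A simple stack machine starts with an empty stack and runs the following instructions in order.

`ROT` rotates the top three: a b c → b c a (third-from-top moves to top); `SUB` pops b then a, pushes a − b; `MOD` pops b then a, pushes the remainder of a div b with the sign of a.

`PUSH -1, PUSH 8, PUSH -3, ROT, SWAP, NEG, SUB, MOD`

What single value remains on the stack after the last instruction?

0

PUSH -1 : [-1]
PUSH 8  : [-1, 8]
PUSH -3 : [-1, 8, -3]
ROT     : [8, -3, -1]
SWAP    : [8, -1, -3]
NEG     : [8, -1, 3]
SUB     : [8, -4]
MOD     : [0]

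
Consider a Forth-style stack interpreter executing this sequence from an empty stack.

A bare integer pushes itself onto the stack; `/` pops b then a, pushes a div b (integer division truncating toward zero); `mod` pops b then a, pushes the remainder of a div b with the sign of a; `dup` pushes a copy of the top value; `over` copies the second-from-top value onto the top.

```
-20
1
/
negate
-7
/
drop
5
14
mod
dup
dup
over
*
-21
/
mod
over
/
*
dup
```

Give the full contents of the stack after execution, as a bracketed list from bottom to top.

[0, 0]

-20    -> -20
1      -> -20 1
/      -> -20
negate -> 20
-7     -> 20 -7
/      -> -2
drop   -> (empty)
5      -> 5
14     -> 5 14
mod    -> 5
dup    -> 5 5
dup    -> 5 5 5
over   -> 5 5 5 5
*      -> 5 5 25
-21    -> 5 5 25 -21
/      -> 5 5 -1
mod    -> 5 0
over   -> 5 0 5
/      -> 5 0
*      -> 0
dup    -> 0 0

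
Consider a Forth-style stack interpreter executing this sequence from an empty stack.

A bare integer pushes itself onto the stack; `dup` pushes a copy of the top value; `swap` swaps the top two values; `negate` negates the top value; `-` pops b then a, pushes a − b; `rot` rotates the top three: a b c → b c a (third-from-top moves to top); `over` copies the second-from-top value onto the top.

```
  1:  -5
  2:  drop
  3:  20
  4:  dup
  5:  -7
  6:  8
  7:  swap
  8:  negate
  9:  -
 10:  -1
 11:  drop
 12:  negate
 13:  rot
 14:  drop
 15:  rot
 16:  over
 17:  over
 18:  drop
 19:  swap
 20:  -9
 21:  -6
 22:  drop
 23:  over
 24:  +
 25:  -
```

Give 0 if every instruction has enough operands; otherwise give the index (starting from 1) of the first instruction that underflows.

15

-5     → [-5]
drop   → []
20     → [20]
dup    → [20, 20]
-7     → [20, 20, -7]
8      → [20, 20, -7, 8]
swap   → [20, 20, 8, -7]
negate → [20, 20, 8, 7]
-      → [20, 20, 1]
-1     → [20, 20, 1, -1]
drop   → [20, 20, 1]
negate → [20, 20, -1]
rot    → [20, -1, 20]
drop   → [20, -1]
rot  — needs 3 operands, stack has 2 → underflow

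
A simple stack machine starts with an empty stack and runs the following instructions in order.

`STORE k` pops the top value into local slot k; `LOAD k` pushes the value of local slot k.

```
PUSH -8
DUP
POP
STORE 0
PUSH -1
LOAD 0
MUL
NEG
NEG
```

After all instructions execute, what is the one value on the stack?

8

PUSH -8 → -8
DUP     → -8 -8
POP     → -8
STORE 0 → (empty)
PUSH -1 → -1
LOAD 0  → -1 -8
MUL     → 8
NEG     → -8
NEG     → 8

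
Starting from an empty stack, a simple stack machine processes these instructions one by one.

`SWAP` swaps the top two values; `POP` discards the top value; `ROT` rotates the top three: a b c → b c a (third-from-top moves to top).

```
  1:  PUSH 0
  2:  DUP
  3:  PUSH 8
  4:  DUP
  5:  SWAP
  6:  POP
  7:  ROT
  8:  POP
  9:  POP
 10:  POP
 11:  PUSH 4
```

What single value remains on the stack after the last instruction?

4

PUSH 0  0
DUP     0 0
PUSH 8  0 0 8
DUP     0 0 8 8
SWAP    0 0 8 8
POP     0 0 8
ROT     0 8 0
POP     0 8
POP     0
POP     (empty)
PUSH 4  4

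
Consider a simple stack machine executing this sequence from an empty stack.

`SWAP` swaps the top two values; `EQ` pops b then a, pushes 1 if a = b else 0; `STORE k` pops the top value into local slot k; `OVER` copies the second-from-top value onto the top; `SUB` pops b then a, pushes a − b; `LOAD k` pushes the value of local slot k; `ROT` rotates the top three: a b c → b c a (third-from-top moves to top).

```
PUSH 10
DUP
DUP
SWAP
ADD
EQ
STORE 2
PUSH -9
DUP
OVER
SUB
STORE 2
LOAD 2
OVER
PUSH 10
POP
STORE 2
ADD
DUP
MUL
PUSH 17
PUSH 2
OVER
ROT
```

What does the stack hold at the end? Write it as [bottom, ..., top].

[81, 2, 17, 17]

PUSH 10 -> 10
DUP     -> 10 10
DUP     -> 10 10 10
SWAP    -> 10 10 10
ADD     -> 10 20
EQ      -> 0
STORE 2 -> (empty)
PUSH -9 -> -9
DUP     -> -9 -9
OVER    -> -9 -9 -9
SUB     -> -9 0
STORE 2 -> -9
LOAD 2  -> -9 0
OVER    -> -9 0 -9
PUSH 10 -> -9 0 -9 10
POP     -> -9 0 -9
STORE 2 -> -9 0
ADD     -> -9
DUP     -> -9 -9
MUL     -> 81
PUSH 17 -> 81 17
PUSH 2  -> 81 17 2
OVER    -> 81 17 2 17
ROT     -> 81 2 17 17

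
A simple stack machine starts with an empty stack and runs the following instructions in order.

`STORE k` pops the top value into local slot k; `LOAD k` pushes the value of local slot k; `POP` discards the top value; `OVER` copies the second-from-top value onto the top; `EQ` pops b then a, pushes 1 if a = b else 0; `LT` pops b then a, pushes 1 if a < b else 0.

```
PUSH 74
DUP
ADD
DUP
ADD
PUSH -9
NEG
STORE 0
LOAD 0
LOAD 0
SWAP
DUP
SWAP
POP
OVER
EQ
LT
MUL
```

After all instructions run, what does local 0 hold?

9

PUSH 74 → 74
DUP     → 74 74
ADD     → 148
DUP     → 148 148
ADD     → 296
PUSH -9 → 296 -9
NEG     → 296 9
STORE 0 → 296
LOAD 0  → 296 9
LOAD 0  → 296 9 9
SWAP    → 296 9 9
DUP     → 296 9 9 9
SWAP    → 296 9 9 9
POP     → 296 9 9
OVER    → 296 9 9 9
EQ      → 296 9 1
LT      → 296 0
MUL     → 0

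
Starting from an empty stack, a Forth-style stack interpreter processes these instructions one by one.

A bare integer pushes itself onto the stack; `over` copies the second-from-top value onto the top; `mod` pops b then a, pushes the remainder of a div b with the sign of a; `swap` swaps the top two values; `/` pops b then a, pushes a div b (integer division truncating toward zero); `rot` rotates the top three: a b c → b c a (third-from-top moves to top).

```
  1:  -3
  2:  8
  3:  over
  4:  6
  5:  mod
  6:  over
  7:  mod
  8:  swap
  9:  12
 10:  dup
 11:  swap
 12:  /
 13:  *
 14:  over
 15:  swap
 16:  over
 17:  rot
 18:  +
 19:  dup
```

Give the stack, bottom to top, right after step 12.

-3   -> [-3]
8    -> [-3, 8]
over -> [-3, 8, -3]
6    -> [-3, 8, -3, 6]
mod  -> [-3, 8, -3]
over -> [-3, 8, -3, 8]
mod  -> [-3, 8, -3]
swap -> [-3, -3, 8]
12   -> [-3, -3, 8, 12]
dup  -> [-3, -3, 8, 12, 12]
swap -> [-3, -3, 8, 12, 12]
/    -> [-3, -3, 8, 1]

[-3, -3, 8, 1]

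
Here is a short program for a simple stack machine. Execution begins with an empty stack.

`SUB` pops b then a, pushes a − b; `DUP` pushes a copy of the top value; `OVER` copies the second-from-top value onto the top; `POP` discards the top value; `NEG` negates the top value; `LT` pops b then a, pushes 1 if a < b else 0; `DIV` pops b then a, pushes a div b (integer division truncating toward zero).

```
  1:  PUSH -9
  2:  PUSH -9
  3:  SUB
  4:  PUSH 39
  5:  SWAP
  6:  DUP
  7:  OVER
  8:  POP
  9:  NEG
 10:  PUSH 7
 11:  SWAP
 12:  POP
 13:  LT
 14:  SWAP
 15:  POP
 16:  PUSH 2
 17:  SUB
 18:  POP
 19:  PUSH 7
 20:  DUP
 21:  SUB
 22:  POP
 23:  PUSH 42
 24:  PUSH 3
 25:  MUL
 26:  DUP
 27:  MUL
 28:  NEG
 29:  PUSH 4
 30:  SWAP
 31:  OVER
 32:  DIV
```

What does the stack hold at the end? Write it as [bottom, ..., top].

[4, -3969]

PUSH -9 -> -9
PUSH -9 -> -9 -9
SUB     -> 0
PUSH 39 -> 0 39
SWAP    -> 39 0
DUP     -> 39 0 0
OVER    -> 39 0 0 0
POP     -> 39 0 0
NEG     -> 39 0 0
PUSH 7  -> 39 0 0 7
SWAP    -> 39 0 7 0
POP     -> 39 0 7
LT      -> 39 1
SWAP    -> 1 39
POP     -> 1
PUSH 2  -> 1 2
SUB     -> -1
POP     -> (empty)
PUSH 7  -> 7
DUP     -> 7 7
SUB     -> 0
POP     -> (empty)
PUSH 42 -> 42
PUSH 3  -> 42 3
MUL     -> 126
DUP     -> 126 126
MUL     -> 15876
NEG     -> -15876
PUSH 4  -> -15876 4
SWAP    -> 4 -15876
OVER    -> 4 -15876 4
DIV     -> 4 -3969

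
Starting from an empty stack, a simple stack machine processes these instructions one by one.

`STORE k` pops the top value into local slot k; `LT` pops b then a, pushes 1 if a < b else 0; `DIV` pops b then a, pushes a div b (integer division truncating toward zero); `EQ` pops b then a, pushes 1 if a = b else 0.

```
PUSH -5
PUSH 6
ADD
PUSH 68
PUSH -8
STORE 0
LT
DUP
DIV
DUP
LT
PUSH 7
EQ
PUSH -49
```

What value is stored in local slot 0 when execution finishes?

PUSH -5  -> [-5]
PUSH 6   -> [-5, 6]
ADD      -> [1]
PUSH 68  -> [1, 68]
PUSH -8  -> [1, 68, -8]
STORE 0  -> [1, 68]
LT       -> [1]
DUP      -> [1, 1]
DIV      -> [1]
DUP      -> [1, 1]
LT       -> [0]
PUSH 7   -> [0, 7]
EQ       -> [0]
PUSH -49 -> [0, -49]

-8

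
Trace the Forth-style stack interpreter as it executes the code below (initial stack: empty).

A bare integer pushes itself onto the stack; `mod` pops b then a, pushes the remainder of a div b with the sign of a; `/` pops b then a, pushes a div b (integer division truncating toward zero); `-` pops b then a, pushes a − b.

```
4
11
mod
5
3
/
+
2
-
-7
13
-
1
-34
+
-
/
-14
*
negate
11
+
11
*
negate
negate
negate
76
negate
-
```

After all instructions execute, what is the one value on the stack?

-45

4       [4]
11      [4, 11]
mod     [4]
5       [4, 5]
3       [4, 5, 3]
/       [4, 1]
+       [5]
2       [5, 2]
-       [3]
-7      [3, -7]
13      [3, -7, 13]
-       [3, -20]
1       [3, -20, 1]
-34     [3, -20, 1, -34]
+       [3, -20, -33]
-       [3, 13]
/       [0]
-14     [0, -14]
*       [0]
negate  [0]
11      [0, 11]
+       [11]
11      [11, 11]
*       [121]
negate  [-121]
negate  [121]
negate  [-121]
76      [-121, 76]
negate  [-121, -76]
-       [-45]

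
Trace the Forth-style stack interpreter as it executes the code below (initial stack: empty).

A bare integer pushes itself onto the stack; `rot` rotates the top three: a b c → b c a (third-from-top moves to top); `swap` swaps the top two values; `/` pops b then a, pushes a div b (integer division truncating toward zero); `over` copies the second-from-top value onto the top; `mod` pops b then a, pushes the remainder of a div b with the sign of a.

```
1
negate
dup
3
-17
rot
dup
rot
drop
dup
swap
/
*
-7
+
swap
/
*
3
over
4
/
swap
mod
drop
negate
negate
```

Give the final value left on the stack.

1       [1]
negate  [-1]
dup     [-1, -1]
3       [-1, -1, 3]
-17     [-1, -1, 3, -17]
rot     [-1, 3, -17, -1]
dup     [-1, 3, -17, -1, -1]
rot     [-1, 3, -1, -1, -17]
drop    [-1, 3, -1, -1]
dup     [-1, 3, -1, -1, -1]
swap    [-1, 3, -1, -1, -1]
/       [-1, 3, -1, 1]
*       [-1, 3, -1]
-7      [-1, 3, -1, -7]
+       [-1, 3, -8]
swap    [-1, -8, 3]
/       [-1, -2]
*       [2]
3       [2, 3]
over    [2, 3, 2]
4       [2, 3, 2, 4]
/       [2, 3, 0]
swap    [2, 0, 3]
mod     [2, 0]
drop    [2]
negate  [-2]
negate  [2]

2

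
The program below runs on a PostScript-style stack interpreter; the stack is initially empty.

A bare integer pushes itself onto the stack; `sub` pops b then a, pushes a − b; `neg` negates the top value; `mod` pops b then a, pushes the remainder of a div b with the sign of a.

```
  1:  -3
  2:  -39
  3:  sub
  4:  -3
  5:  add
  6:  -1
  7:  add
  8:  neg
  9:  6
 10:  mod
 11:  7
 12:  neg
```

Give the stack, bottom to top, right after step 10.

-3  -> -3
-39 -> -3 -39
sub -> 36
-3  -> 36 -3
add -> 33
-1  -> 33 -1
add -> 32
neg -> -32
6   -> -32 6
mod -> -2

[-2]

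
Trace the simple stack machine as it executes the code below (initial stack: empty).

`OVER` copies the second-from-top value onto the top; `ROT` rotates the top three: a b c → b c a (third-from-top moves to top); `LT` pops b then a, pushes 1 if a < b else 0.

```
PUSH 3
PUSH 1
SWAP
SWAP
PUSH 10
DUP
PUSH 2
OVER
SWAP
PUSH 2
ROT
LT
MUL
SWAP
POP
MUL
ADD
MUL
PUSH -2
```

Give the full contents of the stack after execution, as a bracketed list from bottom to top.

[63, -2]

PUSH 3  : 3
PUSH 1  : 3 1
SWAP    : 1 3
SWAP    : 3 1
PUSH 10 : 3 1 10
DUP     : 3 1 10 10
PUSH 2  : 3 1 10 10 2
OVER    : 3 1 10 10 2 10
SWAP    : 3 1 10 10 10 2
PUSH 2  : 3 1 10 10 10 2 2
ROT     : 3 1 10 10 2 2 10
LT      : 3 1 10 10 2 1
MUL     : 3 1 10 10 2
SWAP    : 3 1 10 2 10
POP     : 3 1 10 2
MUL     : 3 1 20
ADD     : 3 21
MUL     : 63
PUSH -2 : 63 -2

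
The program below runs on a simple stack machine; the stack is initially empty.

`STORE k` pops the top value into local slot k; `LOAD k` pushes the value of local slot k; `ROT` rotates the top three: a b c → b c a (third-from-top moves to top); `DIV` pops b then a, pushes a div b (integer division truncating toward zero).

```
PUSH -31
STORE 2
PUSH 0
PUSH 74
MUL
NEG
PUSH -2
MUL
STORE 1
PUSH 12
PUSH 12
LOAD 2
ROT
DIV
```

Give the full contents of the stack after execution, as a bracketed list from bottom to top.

PUSH -31 -> -31
STORE 2  -> (empty)
PUSH 0   -> 0
PUSH 74  -> 0 74
MUL      -> 0
NEG      -> 0
PUSH -2  -> 0 -2
MUL      -> 0
STORE 1  -> (empty)
PUSH 12  -> 12
PUSH 12  -> 12 12
LOAD 2   -> 12 12 -31
ROT      -> 12 -31 12
DIV      -> 12 -2

[12, -2]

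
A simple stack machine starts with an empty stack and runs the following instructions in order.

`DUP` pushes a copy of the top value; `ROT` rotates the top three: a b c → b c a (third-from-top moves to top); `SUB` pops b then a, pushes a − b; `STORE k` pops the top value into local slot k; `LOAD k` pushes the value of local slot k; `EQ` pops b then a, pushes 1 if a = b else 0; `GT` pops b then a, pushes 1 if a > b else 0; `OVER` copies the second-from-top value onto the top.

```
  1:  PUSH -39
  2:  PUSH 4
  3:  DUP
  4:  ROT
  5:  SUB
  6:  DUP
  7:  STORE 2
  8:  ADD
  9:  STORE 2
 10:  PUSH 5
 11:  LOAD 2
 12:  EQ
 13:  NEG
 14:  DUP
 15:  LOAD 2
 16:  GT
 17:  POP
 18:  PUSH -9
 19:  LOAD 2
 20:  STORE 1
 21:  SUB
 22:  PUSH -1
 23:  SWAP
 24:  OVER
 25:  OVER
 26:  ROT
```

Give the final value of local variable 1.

PUSH -39 -> -39
PUSH 4   -> -39 4
DUP      -> -39 4 4
ROT      -> 4 4 -39
SUB      -> 4 43
DUP      -> 4 43 43
STORE 2  -> 4 43
ADD      -> 47
STORE 2  -> (empty)
PUSH 5   -> 5
LOAD 2   -> 5 47
EQ       -> 0
NEG      -> 0
DUP      -> 0 0
LOAD 2   -> 0 0 47
GT       -> 0 0
POP      -> 0
PUSH -9  -> 0 -9
LOAD 2   -> 0 -9 47
STORE 1  -> 0 -9
SUB      -> 9
PUSH -1  -> 9 -1
SWAP     -> -1 9
OVER     -> -1 9 -1
OVER     -> -1 9 -1 9
ROT      -> -1 -1 9 9

47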